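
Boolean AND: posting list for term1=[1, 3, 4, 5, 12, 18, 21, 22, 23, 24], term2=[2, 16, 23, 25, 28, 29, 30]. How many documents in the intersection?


Boolean AND: find intersection of posting lists
term1 docs: [1, 3, 4, 5, 12, 18, 21, 22, 23, 24]
term2 docs: [2, 16, 23, 25, 28, 29, 30]
Intersection: [23]
|intersection| = 1

1


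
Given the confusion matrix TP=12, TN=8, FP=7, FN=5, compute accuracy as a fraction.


Accuracy = (TP + TN) / (TP + TN + FP + FN)
TP + TN = 12 + 8 = 20
Total = 12 + 8 + 7 + 5 = 32
Accuracy = 20 / 32 = 5/8

5/8


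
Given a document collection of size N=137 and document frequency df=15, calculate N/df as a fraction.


IDF ratio = N / df
= 137 / 15
= 137/15

137/15


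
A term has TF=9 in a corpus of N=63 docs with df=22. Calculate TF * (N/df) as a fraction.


TF * (N/df)
= 9 * (63/22)
= 9 * 63/22
= 567/22

567/22


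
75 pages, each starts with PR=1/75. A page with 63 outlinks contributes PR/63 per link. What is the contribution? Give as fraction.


Initial PR = 1/75 = 1/75
Outlinks = 63
Contribution per link = PR / outlinks
= 1/75 / 63
= 1/4725

1/4725


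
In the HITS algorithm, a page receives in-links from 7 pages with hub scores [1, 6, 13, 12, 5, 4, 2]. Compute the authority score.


Authority = sum of hub scores of in-linkers
In-link 1: hub score = 1
In-link 2: hub score = 6
In-link 3: hub score = 13
In-link 4: hub score = 12
In-link 5: hub score = 5
In-link 6: hub score = 4
In-link 7: hub score = 2
Authority = 1 + 6 + 13 + 12 + 5 + 4 + 2 = 43

43


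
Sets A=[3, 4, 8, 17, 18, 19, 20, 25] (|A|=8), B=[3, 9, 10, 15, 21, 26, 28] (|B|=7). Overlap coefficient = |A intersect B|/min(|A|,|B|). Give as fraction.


A intersect B = [3]
|A intersect B| = 1
min(|A|, |B|) = min(8, 7) = 7
Overlap = 1 / 7 = 1/7

1/7


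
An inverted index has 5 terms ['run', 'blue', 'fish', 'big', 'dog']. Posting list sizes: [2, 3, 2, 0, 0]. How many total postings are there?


Summing posting list sizes:
'run': 2 postings
'blue': 3 postings
'fish': 2 postings
'big': 0 postings
'dog': 0 postings
Total = 2 + 3 + 2 + 0 + 0 = 7

7


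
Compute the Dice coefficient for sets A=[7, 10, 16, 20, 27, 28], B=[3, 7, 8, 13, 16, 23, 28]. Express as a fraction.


A intersect B = [7, 16, 28]
|A intersect B| = 3
|A| = 6, |B| = 7
Dice = 2*3 / (6+7)
= 6 / 13 = 6/13

6/13


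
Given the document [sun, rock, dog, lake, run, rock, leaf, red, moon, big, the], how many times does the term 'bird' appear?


Document has 11 words
Scanning for 'bird':
Term not found in document
Count = 0

0


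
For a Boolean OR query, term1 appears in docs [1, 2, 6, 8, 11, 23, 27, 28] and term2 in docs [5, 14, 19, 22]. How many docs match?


Boolean OR: find union of posting lists
term1 docs: [1, 2, 6, 8, 11, 23, 27, 28]
term2 docs: [5, 14, 19, 22]
Union: [1, 2, 5, 6, 8, 11, 14, 19, 22, 23, 27, 28]
|union| = 12

12


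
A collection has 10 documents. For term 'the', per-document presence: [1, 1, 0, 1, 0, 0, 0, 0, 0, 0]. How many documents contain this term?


Checking each document for 'the':
Doc 1: present
Doc 2: present
Doc 3: absent
Doc 4: present
Doc 5: absent
Doc 6: absent
Doc 7: absent
Doc 8: absent
Doc 9: absent
Doc 10: absent
df = sum of presences = 1 + 1 + 0 + 1 + 0 + 0 + 0 + 0 + 0 + 0 = 3

3


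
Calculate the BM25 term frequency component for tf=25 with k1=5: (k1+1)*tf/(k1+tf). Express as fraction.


BM25 TF component = (k1+1)*tf / (k1+tf)
k1 = 5, tf = 25
Numerator = (5+1)*25 = 150
Denominator = 5 + 25 = 30
= 150/30 = 5

5


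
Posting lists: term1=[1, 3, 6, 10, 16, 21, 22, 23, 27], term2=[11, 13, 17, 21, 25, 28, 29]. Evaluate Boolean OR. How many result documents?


Boolean OR: find union of posting lists
term1 docs: [1, 3, 6, 10, 16, 21, 22, 23, 27]
term2 docs: [11, 13, 17, 21, 25, 28, 29]
Union: [1, 3, 6, 10, 11, 13, 16, 17, 21, 22, 23, 25, 27, 28, 29]
|union| = 15

15


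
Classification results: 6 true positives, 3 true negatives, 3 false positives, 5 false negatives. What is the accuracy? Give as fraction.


Accuracy = (TP + TN) / (TP + TN + FP + FN)
TP + TN = 6 + 3 = 9
Total = 6 + 3 + 3 + 5 = 17
Accuracy = 9 / 17 = 9/17

9/17


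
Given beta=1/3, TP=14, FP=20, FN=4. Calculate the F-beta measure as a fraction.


P = TP/(TP+FP) = 14/34 = 7/17
R = TP/(TP+FN) = 14/18 = 7/9
beta^2 = 1/3^2 = 1/9
(1 + beta^2) = 10/9
Numerator = (1+beta^2)*P*R = 490/1377
Denominator = beta^2*P + R = 7/153 + 7/9 = 14/17
F_beta = 35/81

35/81


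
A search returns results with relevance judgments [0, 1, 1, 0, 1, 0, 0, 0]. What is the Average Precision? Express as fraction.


Computing P@k for each relevant position:
Position 1: not relevant
Position 2: relevant, P@2 = 1/2 = 1/2
Position 3: relevant, P@3 = 2/3 = 2/3
Position 4: not relevant
Position 5: relevant, P@5 = 3/5 = 3/5
Position 6: not relevant
Position 7: not relevant
Position 8: not relevant
Sum of P@k = 1/2 + 2/3 + 3/5 = 53/30
AP = 53/30 / 3 = 53/90

53/90


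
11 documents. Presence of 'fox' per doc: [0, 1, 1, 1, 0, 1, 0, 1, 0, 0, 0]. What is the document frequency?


Checking each document for 'fox':
Doc 1: absent
Doc 2: present
Doc 3: present
Doc 4: present
Doc 5: absent
Doc 6: present
Doc 7: absent
Doc 8: present
Doc 9: absent
Doc 10: absent
Doc 11: absent
df = sum of presences = 0 + 1 + 1 + 1 + 0 + 1 + 0 + 1 + 0 + 0 + 0 = 5

5


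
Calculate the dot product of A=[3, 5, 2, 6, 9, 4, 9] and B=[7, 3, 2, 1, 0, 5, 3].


Dot product = sum of element-wise products
A[0]*B[0] = 3*7 = 21
A[1]*B[1] = 5*3 = 15
A[2]*B[2] = 2*2 = 4
A[3]*B[3] = 6*1 = 6
A[4]*B[4] = 9*0 = 0
A[5]*B[5] = 4*5 = 20
A[6]*B[6] = 9*3 = 27
Sum = 21 + 15 + 4 + 6 + 0 + 20 + 27 = 93

93


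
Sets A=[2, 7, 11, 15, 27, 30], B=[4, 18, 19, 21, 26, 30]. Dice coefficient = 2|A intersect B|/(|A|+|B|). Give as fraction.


A intersect B = [30]
|A intersect B| = 1
|A| = 6, |B| = 6
Dice = 2*1 / (6+6)
= 2 / 12 = 1/6

1/6


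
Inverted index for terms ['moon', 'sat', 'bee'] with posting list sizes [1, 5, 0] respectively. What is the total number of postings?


Summing posting list sizes:
'moon': 1 postings
'sat': 5 postings
'bee': 0 postings
Total = 1 + 5 + 0 = 6

6


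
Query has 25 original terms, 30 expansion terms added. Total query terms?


Original terms: 25
Expansion terms: 30
Total = 25 + 30 = 55

55


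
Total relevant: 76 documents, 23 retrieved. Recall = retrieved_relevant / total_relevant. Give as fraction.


Recall = retrieved_relevant / total_relevant
= 23 / 76
= 23 / (23 + 53)
= 23/76

23/76


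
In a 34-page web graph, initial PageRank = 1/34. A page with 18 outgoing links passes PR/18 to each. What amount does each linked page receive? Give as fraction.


Initial PR = 1/34 = 1/34
Outlinks = 18
Contribution per link = PR / outlinks
= 1/34 / 18
= 1/612

1/612


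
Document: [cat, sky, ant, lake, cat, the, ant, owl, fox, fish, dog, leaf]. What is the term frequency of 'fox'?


Document has 12 words
Scanning for 'fox':
Found at positions: [8]
Count = 1

1


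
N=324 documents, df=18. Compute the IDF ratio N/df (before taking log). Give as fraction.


IDF ratio = N / df
= 324 / 18
= 18

18


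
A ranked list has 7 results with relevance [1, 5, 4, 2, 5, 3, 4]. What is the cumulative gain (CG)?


Cumulative Gain = sum of relevance scores
Position 1: rel=1, running sum=1
Position 2: rel=5, running sum=6
Position 3: rel=4, running sum=10
Position 4: rel=2, running sum=12
Position 5: rel=5, running sum=17
Position 6: rel=3, running sum=20
Position 7: rel=4, running sum=24
CG = 24

24


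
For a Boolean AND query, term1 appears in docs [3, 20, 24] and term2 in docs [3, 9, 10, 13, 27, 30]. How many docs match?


Boolean AND: find intersection of posting lists
term1 docs: [3, 20, 24]
term2 docs: [3, 9, 10, 13, 27, 30]
Intersection: [3]
|intersection| = 1

1


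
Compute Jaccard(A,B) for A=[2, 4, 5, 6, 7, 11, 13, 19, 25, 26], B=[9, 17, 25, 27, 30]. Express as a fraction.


A intersect B = [25]
|A intersect B| = 1
A union B = [2, 4, 5, 6, 7, 9, 11, 13, 17, 19, 25, 26, 27, 30]
|A union B| = 14
Jaccard = 1/14 = 1/14

1/14


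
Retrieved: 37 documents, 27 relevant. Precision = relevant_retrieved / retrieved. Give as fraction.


Precision = relevant_retrieved / total_retrieved
= 27 / 37
= 27 / (27 + 10)
= 27/37

27/37


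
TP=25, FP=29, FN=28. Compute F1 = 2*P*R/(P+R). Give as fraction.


F1 = 2 * P * R / (P + R)
P = TP/(TP+FP) = 25/54 = 25/54
R = TP/(TP+FN) = 25/53 = 25/53
2 * P * R = 2 * 25/54 * 25/53 = 625/1431
P + R = 25/54 + 25/53 = 2675/2862
F1 = 625/1431 / 2675/2862 = 50/107

50/107


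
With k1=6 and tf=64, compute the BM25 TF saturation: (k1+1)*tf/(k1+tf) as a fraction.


BM25 TF component = (k1+1)*tf / (k1+tf)
k1 = 6, tf = 64
Numerator = (6+1)*64 = 448
Denominator = 6 + 64 = 70
= 448/70 = 32/5

32/5


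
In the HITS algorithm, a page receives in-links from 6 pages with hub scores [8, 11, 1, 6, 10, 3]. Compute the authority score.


Authority = sum of hub scores of in-linkers
In-link 1: hub score = 8
In-link 2: hub score = 11
In-link 3: hub score = 1
In-link 4: hub score = 6
In-link 5: hub score = 10
In-link 6: hub score = 3
Authority = 8 + 11 + 1 + 6 + 10 + 3 = 39

39


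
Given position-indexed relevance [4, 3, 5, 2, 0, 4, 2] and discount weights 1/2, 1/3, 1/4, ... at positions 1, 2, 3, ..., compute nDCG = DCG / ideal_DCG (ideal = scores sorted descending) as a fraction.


Position discount weights w_i = 1/(i+1) for i=1..7:
Weights = [1/2, 1/3, 1/4, 1/5, 1/6, 1/7, 1/8]
Actual relevance: [4, 3, 5, 2, 0, 4, 2]
DCG = 4/2 + 3/3 + 5/4 + 2/5 + 0/6 + 4/7 + 2/8 = 383/70
Ideal relevance (sorted desc): [5, 4, 4, 3, 2, 2, 0]
Ideal DCG = 5/2 + 4/3 + 4/4 + 3/5 + 2/6 + 2/7 + 0/8 = 1271/210
nDCG = DCG / ideal_DCG = 383/70 / 1271/210 = 1149/1271

1149/1271


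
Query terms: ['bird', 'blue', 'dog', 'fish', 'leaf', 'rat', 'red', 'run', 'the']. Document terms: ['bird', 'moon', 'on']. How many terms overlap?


Query terms: ['bird', 'blue', 'dog', 'fish', 'leaf', 'rat', 'red', 'run', 'the']
Document terms: ['bird', 'moon', 'on']
Common terms: ['bird']
Overlap count = 1

1


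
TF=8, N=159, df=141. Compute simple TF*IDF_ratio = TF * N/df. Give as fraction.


TF * (N/df)
= 8 * (159/141)
= 8 * 53/47
= 424/47

424/47


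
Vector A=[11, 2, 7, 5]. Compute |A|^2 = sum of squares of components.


|A|^2 = sum of squared components
A[0]^2 = 11^2 = 121
A[1]^2 = 2^2 = 4
A[2]^2 = 7^2 = 49
A[3]^2 = 5^2 = 25
Sum = 121 + 4 + 49 + 25 = 199

199


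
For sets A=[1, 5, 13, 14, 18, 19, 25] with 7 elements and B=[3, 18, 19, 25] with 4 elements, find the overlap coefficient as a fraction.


A intersect B = [18, 19, 25]
|A intersect B| = 3
min(|A|, |B|) = min(7, 4) = 4
Overlap = 3 / 4 = 3/4

3/4


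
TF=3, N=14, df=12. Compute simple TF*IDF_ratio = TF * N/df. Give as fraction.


TF * (N/df)
= 3 * (14/12)
= 3 * 7/6
= 7/2

7/2


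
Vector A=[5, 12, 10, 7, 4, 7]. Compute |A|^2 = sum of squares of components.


|A|^2 = sum of squared components
A[0]^2 = 5^2 = 25
A[1]^2 = 12^2 = 144
A[2]^2 = 10^2 = 100
A[3]^2 = 7^2 = 49
A[4]^2 = 4^2 = 16
A[5]^2 = 7^2 = 49
Sum = 25 + 144 + 100 + 49 + 16 + 49 = 383

383


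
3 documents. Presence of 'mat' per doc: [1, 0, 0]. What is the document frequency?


Checking each document for 'mat':
Doc 1: present
Doc 2: absent
Doc 3: absent
df = sum of presences = 1 + 0 + 0 = 1

1


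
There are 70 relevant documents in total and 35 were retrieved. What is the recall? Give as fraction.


Recall = retrieved_relevant / total_relevant
= 35 / 70
= 35 / (35 + 35)
= 1/2

1/2


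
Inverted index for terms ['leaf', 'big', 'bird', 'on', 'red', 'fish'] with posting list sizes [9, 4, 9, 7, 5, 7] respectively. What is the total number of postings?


Summing posting list sizes:
'leaf': 9 postings
'big': 4 postings
'bird': 9 postings
'on': 7 postings
'red': 5 postings
'fish': 7 postings
Total = 9 + 4 + 9 + 7 + 5 + 7 = 41

41


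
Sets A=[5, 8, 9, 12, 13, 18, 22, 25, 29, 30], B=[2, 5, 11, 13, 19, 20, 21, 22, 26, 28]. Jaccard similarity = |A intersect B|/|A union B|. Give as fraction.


A intersect B = [5, 13, 22]
|A intersect B| = 3
A union B = [2, 5, 8, 9, 11, 12, 13, 18, 19, 20, 21, 22, 25, 26, 28, 29, 30]
|A union B| = 17
Jaccard = 3/17 = 3/17

3/17


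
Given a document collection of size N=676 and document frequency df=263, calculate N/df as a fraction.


IDF ratio = N / df
= 676 / 263
= 676/263

676/263


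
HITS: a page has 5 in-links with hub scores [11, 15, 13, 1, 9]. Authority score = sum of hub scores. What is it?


Authority = sum of hub scores of in-linkers
In-link 1: hub score = 11
In-link 2: hub score = 15
In-link 3: hub score = 13
In-link 4: hub score = 1
In-link 5: hub score = 9
Authority = 11 + 15 + 13 + 1 + 9 = 49

49


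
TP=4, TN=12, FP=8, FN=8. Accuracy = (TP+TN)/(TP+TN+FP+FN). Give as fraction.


Accuracy = (TP + TN) / (TP + TN + FP + FN)
TP + TN = 4 + 12 = 16
Total = 4 + 12 + 8 + 8 = 32
Accuracy = 16 / 32 = 1/2

1/2


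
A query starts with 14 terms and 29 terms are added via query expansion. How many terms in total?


Original terms: 14
Expansion terms: 29
Total = 14 + 29 = 43

43


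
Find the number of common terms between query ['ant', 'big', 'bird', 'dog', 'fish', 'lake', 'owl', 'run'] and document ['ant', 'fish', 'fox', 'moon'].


Query terms: ['ant', 'big', 'bird', 'dog', 'fish', 'lake', 'owl', 'run']
Document terms: ['ant', 'fish', 'fox', 'moon']
Common terms: ['ant', 'fish']
Overlap count = 2

2


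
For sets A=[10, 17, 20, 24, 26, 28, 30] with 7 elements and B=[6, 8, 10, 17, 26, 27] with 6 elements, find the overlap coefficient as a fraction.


A intersect B = [10, 17, 26]
|A intersect B| = 3
min(|A|, |B|) = min(7, 6) = 6
Overlap = 3 / 6 = 1/2

1/2


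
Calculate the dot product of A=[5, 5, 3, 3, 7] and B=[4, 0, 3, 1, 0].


Dot product = sum of element-wise products
A[0]*B[0] = 5*4 = 20
A[1]*B[1] = 5*0 = 0
A[2]*B[2] = 3*3 = 9
A[3]*B[3] = 3*1 = 3
A[4]*B[4] = 7*0 = 0
Sum = 20 + 0 + 9 + 3 + 0 = 32

32


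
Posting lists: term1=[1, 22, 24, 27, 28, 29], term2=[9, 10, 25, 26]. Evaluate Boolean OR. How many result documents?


Boolean OR: find union of posting lists
term1 docs: [1, 22, 24, 27, 28, 29]
term2 docs: [9, 10, 25, 26]
Union: [1, 9, 10, 22, 24, 25, 26, 27, 28, 29]
|union| = 10

10


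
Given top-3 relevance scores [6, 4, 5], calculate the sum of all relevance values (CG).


Cumulative Gain = sum of relevance scores
Position 1: rel=6, running sum=6
Position 2: rel=4, running sum=10
Position 3: rel=5, running sum=15
CG = 15

15


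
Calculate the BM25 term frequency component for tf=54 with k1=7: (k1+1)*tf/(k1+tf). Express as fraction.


BM25 TF component = (k1+1)*tf / (k1+tf)
k1 = 7, tf = 54
Numerator = (7+1)*54 = 432
Denominator = 7 + 54 = 61
= 432/61 = 432/61

432/61


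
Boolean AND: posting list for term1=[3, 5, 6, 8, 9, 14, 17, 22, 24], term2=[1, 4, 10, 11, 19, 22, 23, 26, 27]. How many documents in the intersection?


Boolean AND: find intersection of posting lists
term1 docs: [3, 5, 6, 8, 9, 14, 17, 22, 24]
term2 docs: [1, 4, 10, 11, 19, 22, 23, 26, 27]
Intersection: [22]
|intersection| = 1

1


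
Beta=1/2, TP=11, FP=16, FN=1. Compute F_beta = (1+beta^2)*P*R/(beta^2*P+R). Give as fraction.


P = TP/(TP+FP) = 11/27 = 11/27
R = TP/(TP+FN) = 11/12 = 11/12
beta^2 = 1/2^2 = 1/4
(1 + beta^2) = 5/4
Numerator = (1+beta^2)*P*R = 605/1296
Denominator = beta^2*P + R = 11/108 + 11/12 = 55/54
F_beta = 11/24

11/24


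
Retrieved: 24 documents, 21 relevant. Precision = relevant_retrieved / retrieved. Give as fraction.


Precision = relevant_retrieved / total_retrieved
= 21 / 24
= 21 / (21 + 3)
= 7/8

7/8


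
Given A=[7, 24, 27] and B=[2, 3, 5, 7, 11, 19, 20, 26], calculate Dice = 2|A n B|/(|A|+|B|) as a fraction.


A intersect B = [7]
|A intersect B| = 1
|A| = 3, |B| = 8
Dice = 2*1 / (3+8)
= 2 / 11 = 2/11

2/11


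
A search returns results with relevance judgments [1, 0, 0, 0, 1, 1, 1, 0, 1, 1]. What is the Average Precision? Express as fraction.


Computing P@k for each relevant position:
Position 1: relevant, P@1 = 1/1 = 1
Position 2: not relevant
Position 3: not relevant
Position 4: not relevant
Position 5: relevant, P@5 = 2/5 = 2/5
Position 6: relevant, P@6 = 3/6 = 1/2
Position 7: relevant, P@7 = 4/7 = 4/7
Position 8: not relevant
Position 9: relevant, P@9 = 5/9 = 5/9
Position 10: relevant, P@10 = 6/10 = 3/5
Sum of P@k = 1 + 2/5 + 1/2 + 4/7 + 5/9 + 3/5 = 457/126
AP = 457/126 / 6 = 457/756

457/756


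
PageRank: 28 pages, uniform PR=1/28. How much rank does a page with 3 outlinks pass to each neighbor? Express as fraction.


Initial PR = 1/28 = 1/28
Outlinks = 3
Contribution per link = PR / outlinks
= 1/28 / 3
= 1/84

1/84


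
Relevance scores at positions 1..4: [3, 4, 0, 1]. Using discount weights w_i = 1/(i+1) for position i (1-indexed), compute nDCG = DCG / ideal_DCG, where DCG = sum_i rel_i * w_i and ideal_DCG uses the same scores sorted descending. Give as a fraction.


Position discount weights w_i = 1/(i+1) for i=1..4:
Weights = [1/2, 1/3, 1/4, 1/5]
Actual relevance: [3, 4, 0, 1]
DCG = 3/2 + 4/3 + 0/4 + 1/5 = 91/30
Ideal relevance (sorted desc): [4, 3, 1, 0]
Ideal DCG = 4/2 + 3/3 + 1/4 + 0/5 = 13/4
nDCG = DCG / ideal_DCG = 91/30 / 13/4 = 14/15

14/15


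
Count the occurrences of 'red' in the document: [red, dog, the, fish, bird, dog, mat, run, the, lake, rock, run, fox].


Document has 13 words
Scanning for 'red':
Found at positions: [0]
Count = 1

1


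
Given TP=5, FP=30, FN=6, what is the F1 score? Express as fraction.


F1 = 2 * P * R / (P + R)
P = TP/(TP+FP) = 5/35 = 1/7
R = TP/(TP+FN) = 5/11 = 5/11
2 * P * R = 2 * 1/7 * 5/11 = 10/77
P + R = 1/7 + 5/11 = 46/77
F1 = 10/77 / 46/77 = 5/23

5/23


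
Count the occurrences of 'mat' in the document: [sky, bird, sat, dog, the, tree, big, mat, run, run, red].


Document has 11 words
Scanning for 'mat':
Found at positions: [7]
Count = 1

1


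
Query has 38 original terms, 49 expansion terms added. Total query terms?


Original terms: 38
Expansion terms: 49
Total = 38 + 49 = 87

87


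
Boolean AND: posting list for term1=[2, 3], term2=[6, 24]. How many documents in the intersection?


Boolean AND: find intersection of posting lists
term1 docs: [2, 3]
term2 docs: [6, 24]
Intersection: []
|intersection| = 0

0


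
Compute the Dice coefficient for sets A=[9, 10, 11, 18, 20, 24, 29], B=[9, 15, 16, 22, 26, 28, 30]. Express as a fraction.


A intersect B = [9]
|A intersect B| = 1
|A| = 7, |B| = 7
Dice = 2*1 / (7+7)
= 2 / 14 = 1/7

1/7


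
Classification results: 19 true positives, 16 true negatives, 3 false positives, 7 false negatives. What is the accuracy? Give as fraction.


Accuracy = (TP + TN) / (TP + TN + FP + FN)
TP + TN = 19 + 16 = 35
Total = 19 + 16 + 3 + 7 = 45
Accuracy = 35 / 45 = 7/9

7/9


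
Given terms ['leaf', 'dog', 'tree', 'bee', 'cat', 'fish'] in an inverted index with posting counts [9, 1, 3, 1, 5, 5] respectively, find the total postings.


Summing posting list sizes:
'leaf': 9 postings
'dog': 1 postings
'tree': 3 postings
'bee': 1 postings
'cat': 5 postings
'fish': 5 postings
Total = 9 + 1 + 3 + 1 + 5 + 5 = 24

24


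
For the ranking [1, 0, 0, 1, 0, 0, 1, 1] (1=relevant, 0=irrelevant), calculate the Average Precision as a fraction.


Computing P@k for each relevant position:
Position 1: relevant, P@1 = 1/1 = 1
Position 2: not relevant
Position 3: not relevant
Position 4: relevant, P@4 = 2/4 = 1/2
Position 5: not relevant
Position 6: not relevant
Position 7: relevant, P@7 = 3/7 = 3/7
Position 8: relevant, P@8 = 4/8 = 1/2
Sum of P@k = 1 + 1/2 + 3/7 + 1/2 = 17/7
AP = 17/7 / 4 = 17/28

17/28


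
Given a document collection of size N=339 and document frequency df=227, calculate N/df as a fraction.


IDF ratio = N / df
= 339 / 227
= 339/227

339/227


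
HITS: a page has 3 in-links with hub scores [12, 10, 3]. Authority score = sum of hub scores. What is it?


Authority = sum of hub scores of in-linkers
In-link 1: hub score = 12
In-link 2: hub score = 10
In-link 3: hub score = 3
Authority = 12 + 10 + 3 = 25

25


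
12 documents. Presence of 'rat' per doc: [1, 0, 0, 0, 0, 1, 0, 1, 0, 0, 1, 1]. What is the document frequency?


Checking each document for 'rat':
Doc 1: present
Doc 2: absent
Doc 3: absent
Doc 4: absent
Doc 5: absent
Doc 6: present
Doc 7: absent
Doc 8: present
Doc 9: absent
Doc 10: absent
Doc 11: present
Doc 12: present
df = sum of presences = 1 + 0 + 0 + 0 + 0 + 1 + 0 + 1 + 0 + 0 + 1 + 1 = 5

5


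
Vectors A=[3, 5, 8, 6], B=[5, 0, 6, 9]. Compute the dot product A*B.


Dot product = sum of element-wise products
A[0]*B[0] = 3*5 = 15
A[1]*B[1] = 5*0 = 0
A[2]*B[2] = 8*6 = 48
A[3]*B[3] = 6*9 = 54
Sum = 15 + 0 + 48 + 54 = 117

117


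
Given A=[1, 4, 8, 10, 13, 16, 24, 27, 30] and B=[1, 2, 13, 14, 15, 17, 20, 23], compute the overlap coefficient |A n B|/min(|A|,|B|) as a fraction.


A intersect B = [1, 13]
|A intersect B| = 2
min(|A|, |B|) = min(9, 8) = 8
Overlap = 2 / 8 = 1/4

1/4


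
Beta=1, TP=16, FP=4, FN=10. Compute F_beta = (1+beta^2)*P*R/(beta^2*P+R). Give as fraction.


P = TP/(TP+FP) = 16/20 = 4/5
R = TP/(TP+FN) = 16/26 = 8/13
beta^2 = 1^2 = 1
(1 + beta^2) = 2
Numerator = (1+beta^2)*P*R = 64/65
Denominator = beta^2*P + R = 4/5 + 8/13 = 92/65
F_beta = 16/23

16/23


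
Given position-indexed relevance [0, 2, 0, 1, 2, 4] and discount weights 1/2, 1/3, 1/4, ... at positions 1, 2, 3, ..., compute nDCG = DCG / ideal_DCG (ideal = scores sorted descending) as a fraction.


Position discount weights w_i = 1/(i+1) for i=1..6:
Weights = [1/2, 1/3, 1/4, 1/5, 1/6, 1/7]
Actual relevance: [0, 2, 0, 1, 2, 4]
DCG = 0/2 + 2/3 + 0/4 + 1/5 + 2/6 + 4/7 = 62/35
Ideal relevance (sorted desc): [4, 2, 2, 1, 0, 0]
Ideal DCG = 4/2 + 2/3 + 2/4 + 1/5 + 0/6 + 0/7 = 101/30
nDCG = DCG / ideal_DCG = 62/35 / 101/30 = 372/707

372/707


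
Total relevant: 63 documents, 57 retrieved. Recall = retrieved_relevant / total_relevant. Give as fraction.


Recall = retrieved_relevant / total_relevant
= 57 / 63
= 57 / (57 + 6)
= 19/21

19/21


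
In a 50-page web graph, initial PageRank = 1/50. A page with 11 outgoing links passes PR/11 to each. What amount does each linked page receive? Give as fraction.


Initial PR = 1/50 = 1/50
Outlinks = 11
Contribution per link = PR / outlinks
= 1/50 / 11
= 1/550

1/550


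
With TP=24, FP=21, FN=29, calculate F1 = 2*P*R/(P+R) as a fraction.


F1 = 2 * P * R / (P + R)
P = TP/(TP+FP) = 24/45 = 8/15
R = TP/(TP+FN) = 24/53 = 24/53
2 * P * R = 2 * 8/15 * 24/53 = 128/265
P + R = 8/15 + 24/53 = 784/795
F1 = 128/265 / 784/795 = 24/49

24/49


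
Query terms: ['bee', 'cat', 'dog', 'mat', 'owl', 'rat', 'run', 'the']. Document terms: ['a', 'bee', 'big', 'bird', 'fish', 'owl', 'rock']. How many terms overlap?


Query terms: ['bee', 'cat', 'dog', 'mat', 'owl', 'rat', 'run', 'the']
Document terms: ['a', 'bee', 'big', 'bird', 'fish', 'owl', 'rock']
Common terms: ['bee', 'owl']
Overlap count = 2

2


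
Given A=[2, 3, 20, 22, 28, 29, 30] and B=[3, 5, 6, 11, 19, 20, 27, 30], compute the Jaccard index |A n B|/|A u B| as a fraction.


A intersect B = [3, 20, 30]
|A intersect B| = 3
A union B = [2, 3, 5, 6, 11, 19, 20, 22, 27, 28, 29, 30]
|A union B| = 12
Jaccard = 3/12 = 1/4

1/4


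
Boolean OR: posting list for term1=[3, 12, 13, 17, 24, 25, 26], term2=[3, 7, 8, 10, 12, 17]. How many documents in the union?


Boolean OR: find union of posting lists
term1 docs: [3, 12, 13, 17, 24, 25, 26]
term2 docs: [3, 7, 8, 10, 12, 17]
Union: [3, 7, 8, 10, 12, 13, 17, 24, 25, 26]
|union| = 10

10


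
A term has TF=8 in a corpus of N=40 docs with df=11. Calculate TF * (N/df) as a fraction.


TF * (N/df)
= 8 * (40/11)
= 8 * 40/11
= 320/11

320/11


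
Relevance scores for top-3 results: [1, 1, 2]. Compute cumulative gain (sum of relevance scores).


Cumulative Gain = sum of relevance scores
Position 1: rel=1, running sum=1
Position 2: rel=1, running sum=2
Position 3: rel=2, running sum=4
CG = 4

4


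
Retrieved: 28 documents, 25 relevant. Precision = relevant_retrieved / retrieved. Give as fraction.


Precision = relevant_retrieved / total_retrieved
= 25 / 28
= 25 / (25 + 3)
= 25/28

25/28


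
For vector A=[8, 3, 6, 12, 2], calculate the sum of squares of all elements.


|A|^2 = sum of squared components
A[0]^2 = 8^2 = 64
A[1]^2 = 3^2 = 9
A[2]^2 = 6^2 = 36
A[3]^2 = 12^2 = 144
A[4]^2 = 2^2 = 4
Sum = 64 + 9 + 36 + 144 + 4 = 257

257


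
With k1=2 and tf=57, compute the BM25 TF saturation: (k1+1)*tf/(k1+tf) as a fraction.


BM25 TF component = (k1+1)*tf / (k1+tf)
k1 = 2, tf = 57
Numerator = (2+1)*57 = 171
Denominator = 2 + 57 = 59
= 171/59 = 171/59

171/59


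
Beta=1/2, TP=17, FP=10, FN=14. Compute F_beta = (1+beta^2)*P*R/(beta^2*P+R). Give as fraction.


P = TP/(TP+FP) = 17/27 = 17/27
R = TP/(TP+FN) = 17/31 = 17/31
beta^2 = 1/2^2 = 1/4
(1 + beta^2) = 5/4
Numerator = (1+beta^2)*P*R = 1445/3348
Denominator = beta^2*P + R = 17/108 + 17/31 = 2363/3348
F_beta = 85/139

85/139


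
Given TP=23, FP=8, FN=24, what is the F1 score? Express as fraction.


F1 = 2 * P * R / (P + R)
P = TP/(TP+FP) = 23/31 = 23/31
R = TP/(TP+FN) = 23/47 = 23/47
2 * P * R = 2 * 23/31 * 23/47 = 1058/1457
P + R = 23/31 + 23/47 = 1794/1457
F1 = 1058/1457 / 1794/1457 = 23/39

23/39


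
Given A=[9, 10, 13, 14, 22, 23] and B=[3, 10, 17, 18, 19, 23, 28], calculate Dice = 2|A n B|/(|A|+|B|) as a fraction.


A intersect B = [10, 23]
|A intersect B| = 2
|A| = 6, |B| = 7
Dice = 2*2 / (6+7)
= 4 / 13 = 4/13

4/13


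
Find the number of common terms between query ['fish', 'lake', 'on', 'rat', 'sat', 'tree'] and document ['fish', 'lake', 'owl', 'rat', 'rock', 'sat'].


Query terms: ['fish', 'lake', 'on', 'rat', 'sat', 'tree']
Document terms: ['fish', 'lake', 'owl', 'rat', 'rock', 'sat']
Common terms: ['fish', 'lake', 'rat', 'sat']
Overlap count = 4

4


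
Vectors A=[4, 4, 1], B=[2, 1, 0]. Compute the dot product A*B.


Dot product = sum of element-wise products
A[0]*B[0] = 4*2 = 8
A[1]*B[1] = 4*1 = 4
A[2]*B[2] = 1*0 = 0
Sum = 8 + 4 + 0 = 12

12


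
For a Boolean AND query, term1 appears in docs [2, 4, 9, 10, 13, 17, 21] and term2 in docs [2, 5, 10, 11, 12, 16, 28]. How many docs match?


Boolean AND: find intersection of posting lists
term1 docs: [2, 4, 9, 10, 13, 17, 21]
term2 docs: [2, 5, 10, 11, 12, 16, 28]
Intersection: [2, 10]
|intersection| = 2

2


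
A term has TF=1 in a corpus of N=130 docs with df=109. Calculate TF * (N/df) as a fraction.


TF * (N/df)
= 1 * (130/109)
= 1 * 130/109
= 130/109

130/109


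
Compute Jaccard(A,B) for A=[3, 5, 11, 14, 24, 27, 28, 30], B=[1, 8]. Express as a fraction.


A intersect B = []
|A intersect B| = 0
A union B = [1, 3, 5, 8, 11, 14, 24, 27, 28, 30]
|A union B| = 10
Jaccard = 0/10 = 0

0


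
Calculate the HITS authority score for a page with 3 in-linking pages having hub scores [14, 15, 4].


Authority = sum of hub scores of in-linkers
In-link 1: hub score = 14
In-link 2: hub score = 15
In-link 3: hub score = 4
Authority = 14 + 15 + 4 = 33

33


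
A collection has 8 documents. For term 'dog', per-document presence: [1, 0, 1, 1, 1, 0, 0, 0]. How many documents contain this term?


Checking each document for 'dog':
Doc 1: present
Doc 2: absent
Doc 3: present
Doc 4: present
Doc 5: present
Doc 6: absent
Doc 7: absent
Doc 8: absent
df = sum of presences = 1 + 0 + 1 + 1 + 1 + 0 + 0 + 0 = 4

4


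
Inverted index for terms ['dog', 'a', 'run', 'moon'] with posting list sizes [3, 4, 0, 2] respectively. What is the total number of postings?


Summing posting list sizes:
'dog': 3 postings
'a': 4 postings
'run': 0 postings
'moon': 2 postings
Total = 3 + 4 + 0 + 2 = 9

9


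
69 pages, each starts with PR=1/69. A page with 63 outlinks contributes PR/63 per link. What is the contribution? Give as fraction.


Initial PR = 1/69 = 1/69
Outlinks = 63
Contribution per link = PR / outlinks
= 1/69 / 63
= 1/4347

1/4347


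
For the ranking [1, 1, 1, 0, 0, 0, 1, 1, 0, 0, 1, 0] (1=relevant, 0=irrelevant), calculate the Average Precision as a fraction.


Computing P@k for each relevant position:
Position 1: relevant, P@1 = 1/1 = 1
Position 2: relevant, P@2 = 2/2 = 1
Position 3: relevant, P@3 = 3/3 = 1
Position 4: not relevant
Position 5: not relevant
Position 6: not relevant
Position 7: relevant, P@7 = 4/7 = 4/7
Position 8: relevant, P@8 = 5/8 = 5/8
Position 9: not relevant
Position 10: not relevant
Position 11: relevant, P@11 = 6/11 = 6/11
Position 12: not relevant
Sum of P@k = 1 + 1 + 1 + 4/7 + 5/8 + 6/11 = 2921/616
AP = 2921/616 / 6 = 2921/3696

2921/3696


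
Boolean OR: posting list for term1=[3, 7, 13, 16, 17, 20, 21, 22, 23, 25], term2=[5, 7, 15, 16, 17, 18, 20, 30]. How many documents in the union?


Boolean OR: find union of posting lists
term1 docs: [3, 7, 13, 16, 17, 20, 21, 22, 23, 25]
term2 docs: [5, 7, 15, 16, 17, 18, 20, 30]
Union: [3, 5, 7, 13, 15, 16, 17, 18, 20, 21, 22, 23, 25, 30]
|union| = 14

14


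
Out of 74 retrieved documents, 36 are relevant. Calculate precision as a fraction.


Precision = relevant_retrieved / total_retrieved
= 36 / 74
= 36 / (36 + 38)
= 18/37

18/37


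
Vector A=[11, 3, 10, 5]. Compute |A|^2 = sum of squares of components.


|A|^2 = sum of squared components
A[0]^2 = 11^2 = 121
A[1]^2 = 3^2 = 9
A[2]^2 = 10^2 = 100
A[3]^2 = 5^2 = 25
Sum = 121 + 9 + 100 + 25 = 255

255


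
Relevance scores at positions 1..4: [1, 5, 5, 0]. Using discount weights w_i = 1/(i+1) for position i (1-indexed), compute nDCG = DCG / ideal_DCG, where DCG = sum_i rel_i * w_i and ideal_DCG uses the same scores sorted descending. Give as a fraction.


Position discount weights w_i = 1/(i+1) for i=1..4:
Weights = [1/2, 1/3, 1/4, 1/5]
Actual relevance: [1, 5, 5, 0]
DCG = 1/2 + 5/3 + 5/4 + 0/5 = 41/12
Ideal relevance (sorted desc): [5, 5, 1, 0]
Ideal DCG = 5/2 + 5/3 + 1/4 + 0/5 = 53/12
nDCG = DCG / ideal_DCG = 41/12 / 53/12 = 41/53

41/53


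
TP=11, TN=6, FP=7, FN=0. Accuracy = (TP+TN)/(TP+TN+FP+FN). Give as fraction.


Accuracy = (TP + TN) / (TP + TN + FP + FN)
TP + TN = 11 + 6 = 17
Total = 11 + 6 + 7 + 0 = 24
Accuracy = 17 / 24 = 17/24

17/24


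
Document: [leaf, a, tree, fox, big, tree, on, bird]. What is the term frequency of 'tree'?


Document has 8 words
Scanning for 'tree':
Found at positions: [2, 5]
Count = 2

2


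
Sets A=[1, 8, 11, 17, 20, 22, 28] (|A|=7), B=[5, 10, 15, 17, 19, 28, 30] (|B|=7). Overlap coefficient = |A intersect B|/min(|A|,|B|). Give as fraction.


A intersect B = [17, 28]
|A intersect B| = 2
min(|A|, |B|) = min(7, 7) = 7
Overlap = 2 / 7 = 2/7

2/7


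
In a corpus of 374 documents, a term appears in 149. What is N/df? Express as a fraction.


IDF ratio = N / df
= 374 / 149
= 374/149

374/149


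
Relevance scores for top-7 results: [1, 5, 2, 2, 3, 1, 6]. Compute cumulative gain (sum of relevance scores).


Cumulative Gain = sum of relevance scores
Position 1: rel=1, running sum=1
Position 2: rel=5, running sum=6
Position 3: rel=2, running sum=8
Position 4: rel=2, running sum=10
Position 5: rel=3, running sum=13
Position 6: rel=1, running sum=14
Position 7: rel=6, running sum=20
CG = 20

20


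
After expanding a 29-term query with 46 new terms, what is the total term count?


Original terms: 29
Expansion terms: 46
Total = 29 + 46 = 75

75


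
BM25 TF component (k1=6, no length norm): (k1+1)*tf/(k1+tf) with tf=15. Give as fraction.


BM25 TF component = (k1+1)*tf / (k1+tf)
k1 = 6, tf = 15
Numerator = (6+1)*15 = 105
Denominator = 6 + 15 = 21
= 105/21 = 5

5


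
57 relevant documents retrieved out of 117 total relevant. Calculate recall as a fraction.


Recall = retrieved_relevant / total_relevant
= 57 / 117
= 57 / (57 + 60)
= 19/39

19/39


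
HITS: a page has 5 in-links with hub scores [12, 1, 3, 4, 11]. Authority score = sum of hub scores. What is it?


Authority = sum of hub scores of in-linkers
In-link 1: hub score = 12
In-link 2: hub score = 1
In-link 3: hub score = 3
In-link 4: hub score = 4
In-link 5: hub score = 11
Authority = 12 + 1 + 3 + 4 + 11 = 31

31


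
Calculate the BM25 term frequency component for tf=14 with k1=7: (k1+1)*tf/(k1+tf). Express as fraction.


BM25 TF component = (k1+1)*tf / (k1+tf)
k1 = 7, tf = 14
Numerator = (7+1)*14 = 112
Denominator = 7 + 14 = 21
= 112/21 = 16/3

16/3


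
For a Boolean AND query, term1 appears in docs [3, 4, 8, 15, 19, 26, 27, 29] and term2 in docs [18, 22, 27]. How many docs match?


Boolean AND: find intersection of posting lists
term1 docs: [3, 4, 8, 15, 19, 26, 27, 29]
term2 docs: [18, 22, 27]
Intersection: [27]
|intersection| = 1

1


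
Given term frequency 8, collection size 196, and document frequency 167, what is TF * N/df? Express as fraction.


TF * (N/df)
= 8 * (196/167)
= 8 * 196/167
= 1568/167

1568/167


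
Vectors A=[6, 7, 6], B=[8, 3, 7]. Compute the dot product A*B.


Dot product = sum of element-wise products
A[0]*B[0] = 6*8 = 48
A[1]*B[1] = 7*3 = 21
A[2]*B[2] = 6*7 = 42
Sum = 48 + 21 + 42 = 111

111


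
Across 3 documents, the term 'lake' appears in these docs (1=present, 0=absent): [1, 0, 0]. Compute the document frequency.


Checking each document for 'lake':
Doc 1: present
Doc 2: absent
Doc 3: absent
df = sum of presences = 1 + 0 + 0 = 1

1


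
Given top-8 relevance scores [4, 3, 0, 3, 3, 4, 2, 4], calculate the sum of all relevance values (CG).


Cumulative Gain = sum of relevance scores
Position 1: rel=4, running sum=4
Position 2: rel=3, running sum=7
Position 3: rel=0, running sum=7
Position 4: rel=3, running sum=10
Position 5: rel=3, running sum=13
Position 6: rel=4, running sum=17
Position 7: rel=2, running sum=19
Position 8: rel=4, running sum=23
CG = 23

23


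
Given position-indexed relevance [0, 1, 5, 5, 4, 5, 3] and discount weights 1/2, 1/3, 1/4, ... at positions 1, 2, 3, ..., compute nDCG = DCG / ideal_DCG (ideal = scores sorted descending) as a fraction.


Position discount weights w_i = 1/(i+1) for i=1..7:
Weights = [1/2, 1/3, 1/4, 1/5, 1/6, 1/7, 1/8]
Actual relevance: [0, 1, 5, 5, 4, 5, 3]
DCG = 0/2 + 1/3 + 5/4 + 5/5 + 4/6 + 5/7 + 3/8 = 243/56
Ideal relevance (sorted desc): [5, 5, 5, 4, 3, 1, 0]
Ideal DCG = 5/2 + 5/3 + 5/4 + 4/5 + 3/6 + 1/7 + 0/8 = 2881/420
nDCG = DCG / ideal_DCG = 243/56 / 2881/420 = 3645/5762

3645/5762


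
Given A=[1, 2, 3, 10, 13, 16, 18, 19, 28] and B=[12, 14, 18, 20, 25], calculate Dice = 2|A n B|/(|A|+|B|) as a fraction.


A intersect B = [18]
|A intersect B| = 1
|A| = 9, |B| = 5
Dice = 2*1 / (9+5)
= 2 / 14 = 1/7

1/7


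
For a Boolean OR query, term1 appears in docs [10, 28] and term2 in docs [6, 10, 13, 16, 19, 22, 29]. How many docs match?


Boolean OR: find union of posting lists
term1 docs: [10, 28]
term2 docs: [6, 10, 13, 16, 19, 22, 29]
Union: [6, 10, 13, 16, 19, 22, 28, 29]
|union| = 8

8


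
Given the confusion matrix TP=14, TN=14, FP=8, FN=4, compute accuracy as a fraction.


Accuracy = (TP + TN) / (TP + TN + FP + FN)
TP + TN = 14 + 14 = 28
Total = 14 + 14 + 8 + 4 = 40
Accuracy = 28 / 40 = 7/10

7/10


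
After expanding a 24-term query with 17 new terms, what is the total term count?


Original terms: 24
Expansion terms: 17
Total = 24 + 17 = 41

41


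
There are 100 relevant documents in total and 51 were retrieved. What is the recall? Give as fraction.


Recall = retrieved_relevant / total_relevant
= 51 / 100
= 51 / (51 + 49)
= 51/100

51/100


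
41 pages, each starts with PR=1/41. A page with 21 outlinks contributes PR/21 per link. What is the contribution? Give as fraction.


Initial PR = 1/41 = 1/41
Outlinks = 21
Contribution per link = PR / outlinks
= 1/41 / 21
= 1/861

1/861


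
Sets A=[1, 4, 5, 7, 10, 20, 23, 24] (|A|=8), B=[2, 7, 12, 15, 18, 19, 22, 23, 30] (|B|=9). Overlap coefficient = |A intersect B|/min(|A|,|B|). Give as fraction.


A intersect B = [7, 23]
|A intersect B| = 2
min(|A|, |B|) = min(8, 9) = 8
Overlap = 2 / 8 = 1/4

1/4


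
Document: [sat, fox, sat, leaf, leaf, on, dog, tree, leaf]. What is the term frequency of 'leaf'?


Document has 9 words
Scanning for 'leaf':
Found at positions: [3, 4, 8]
Count = 3

3


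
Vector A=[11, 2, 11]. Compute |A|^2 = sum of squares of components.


|A|^2 = sum of squared components
A[0]^2 = 11^2 = 121
A[1]^2 = 2^2 = 4
A[2]^2 = 11^2 = 121
Sum = 121 + 4 + 121 = 246

246


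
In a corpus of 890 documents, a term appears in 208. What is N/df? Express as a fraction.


IDF ratio = N / df
= 890 / 208
= 445/104

445/104


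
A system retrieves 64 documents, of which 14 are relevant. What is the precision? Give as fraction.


Precision = relevant_retrieved / total_retrieved
= 14 / 64
= 14 / (14 + 50)
= 7/32

7/32


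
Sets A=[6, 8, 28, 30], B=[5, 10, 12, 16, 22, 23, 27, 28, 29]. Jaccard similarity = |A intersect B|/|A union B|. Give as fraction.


A intersect B = [28]
|A intersect B| = 1
A union B = [5, 6, 8, 10, 12, 16, 22, 23, 27, 28, 29, 30]
|A union B| = 12
Jaccard = 1/12 = 1/12

1/12


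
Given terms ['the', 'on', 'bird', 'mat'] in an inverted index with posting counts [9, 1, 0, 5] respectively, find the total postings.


Summing posting list sizes:
'the': 9 postings
'on': 1 postings
'bird': 0 postings
'mat': 5 postings
Total = 9 + 1 + 0 + 5 = 15

15


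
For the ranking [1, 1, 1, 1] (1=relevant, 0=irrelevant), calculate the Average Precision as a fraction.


Computing P@k for each relevant position:
Position 1: relevant, P@1 = 1/1 = 1
Position 2: relevant, P@2 = 2/2 = 1
Position 3: relevant, P@3 = 3/3 = 1
Position 4: relevant, P@4 = 4/4 = 1
Sum of P@k = 1 + 1 + 1 + 1 = 4
AP = 4 / 4 = 1

1


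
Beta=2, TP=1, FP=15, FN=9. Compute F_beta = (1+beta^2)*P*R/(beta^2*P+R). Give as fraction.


P = TP/(TP+FP) = 1/16 = 1/16
R = TP/(TP+FN) = 1/10 = 1/10
beta^2 = 2^2 = 4
(1 + beta^2) = 5
Numerator = (1+beta^2)*P*R = 1/32
Denominator = beta^2*P + R = 1/4 + 1/10 = 7/20
F_beta = 5/56

5/56


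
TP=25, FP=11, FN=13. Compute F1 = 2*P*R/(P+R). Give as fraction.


F1 = 2 * P * R / (P + R)
P = TP/(TP+FP) = 25/36 = 25/36
R = TP/(TP+FN) = 25/38 = 25/38
2 * P * R = 2 * 25/36 * 25/38 = 625/684
P + R = 25/36 + 25/38 = 925/684
F1 = 625/684 / 925/684 = 25/37

25/37


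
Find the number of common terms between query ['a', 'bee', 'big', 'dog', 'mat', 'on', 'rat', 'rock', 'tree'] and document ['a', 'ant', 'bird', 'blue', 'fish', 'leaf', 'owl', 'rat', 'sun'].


Query terms: ['a', 'bee', 'big', 'dog', 'mat', 'on', 'rat', 'rock', 'tree']
Document terms: ['a', 'ant', 'bird', 'blue', 'fish', 'leaf', 'owl', 'rat', 'sun']
Common terms: ['a', 'rat']
Overlap count = 2

2


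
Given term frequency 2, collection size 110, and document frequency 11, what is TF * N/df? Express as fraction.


TF * (N/df)
= 2 * (110/11)
= 2 * 10
= 20

20


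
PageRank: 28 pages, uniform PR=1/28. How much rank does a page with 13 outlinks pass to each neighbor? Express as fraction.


Initial PR = 1/28 = 1/28
Outlinks = 13
Contribution per link = PR / outlinks
= 1/28 / 13
= 1/364

1/364


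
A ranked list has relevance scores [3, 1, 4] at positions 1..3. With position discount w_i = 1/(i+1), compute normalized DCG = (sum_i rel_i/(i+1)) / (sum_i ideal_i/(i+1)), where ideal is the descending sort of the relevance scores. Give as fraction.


Position discount weights w_i = 1/(i+1) for i=1..3:
Weights = [1/2, 1/3, 1/4]
Actual relevance: [3, 1, 4]
DCG = 3/2 + 1/3 + 4/4 = 17/6
Ideal relevance (sorted desc): [4, 3, 1]
Ideal DCG = 4/2 + 3/3 + 1/4 = 13/4
nDCG = DCG / ideal_DCG = 17/6 / 13/4 = 34/39

34/39


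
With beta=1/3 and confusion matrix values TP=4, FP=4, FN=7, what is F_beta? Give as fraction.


P = TP/(TP+FP) = 4/8 = 1/2
R = TP/(TP+FN) = 4/11 = 4/11
beta^2 = 1/3^2 = 1/9
(1 + beta^2) = 10/9
Numerator = (1+beta^2)*P*R = 20/99
Denominator = beta^2*P + R = 1/18 + 4/11 = 83/198
F_beta = 40/83

40/83
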